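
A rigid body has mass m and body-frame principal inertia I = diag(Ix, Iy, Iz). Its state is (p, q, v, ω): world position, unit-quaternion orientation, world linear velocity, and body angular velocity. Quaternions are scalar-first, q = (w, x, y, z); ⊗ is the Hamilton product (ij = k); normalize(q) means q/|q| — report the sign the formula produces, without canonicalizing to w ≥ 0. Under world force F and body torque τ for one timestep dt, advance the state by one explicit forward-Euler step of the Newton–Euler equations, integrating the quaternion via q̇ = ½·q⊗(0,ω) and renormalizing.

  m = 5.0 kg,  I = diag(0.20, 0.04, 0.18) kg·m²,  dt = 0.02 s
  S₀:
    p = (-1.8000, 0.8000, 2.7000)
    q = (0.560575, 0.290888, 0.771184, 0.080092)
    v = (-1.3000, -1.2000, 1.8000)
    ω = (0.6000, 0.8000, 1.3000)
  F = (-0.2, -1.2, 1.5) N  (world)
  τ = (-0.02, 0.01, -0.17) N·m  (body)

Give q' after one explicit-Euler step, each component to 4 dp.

2q̇ = q⊗(0,ω) = (-0.8955996, 1.2748106, 0.1183608, 0.4987475)
q' = normalize(q + ½dt·q⊗(0,ω)) = (0.5515, 0.3036, 0.7723, 0.0851)

q' = (0.5515, 0.3036, 0.7723, 0.0851)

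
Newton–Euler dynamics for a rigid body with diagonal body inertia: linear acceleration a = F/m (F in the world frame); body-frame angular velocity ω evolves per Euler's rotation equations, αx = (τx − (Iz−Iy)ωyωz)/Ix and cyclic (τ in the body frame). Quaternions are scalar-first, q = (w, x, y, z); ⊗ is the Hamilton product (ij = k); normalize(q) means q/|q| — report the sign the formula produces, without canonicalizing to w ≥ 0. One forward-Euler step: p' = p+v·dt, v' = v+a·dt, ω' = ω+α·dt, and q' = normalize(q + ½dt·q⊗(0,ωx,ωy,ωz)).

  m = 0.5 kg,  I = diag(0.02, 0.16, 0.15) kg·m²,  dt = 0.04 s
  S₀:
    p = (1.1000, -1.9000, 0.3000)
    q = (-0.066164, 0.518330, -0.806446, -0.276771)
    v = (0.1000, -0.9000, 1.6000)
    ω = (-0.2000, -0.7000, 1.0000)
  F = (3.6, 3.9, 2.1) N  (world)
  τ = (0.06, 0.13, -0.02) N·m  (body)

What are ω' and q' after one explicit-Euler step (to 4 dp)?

(τ − ω×Iω)/I = (2.6500, 0.6500, -0.2640)
ω' = ω + α·dt = (-0.0940, -0.6740, 0.9894)
q⊗(0,ω) = (-0.1840752, -0.9869529, -0.4166610, -0.5902842)
q + ½dt·q⊗(0,ω), renormalized = (-0.0698, 0.4984, -0.8145, -0.2885)

ω' = (-0.0940, -0.6740, 0.9894)
q' = (-0.0698, 0.4984, -0.8145, -0.2885)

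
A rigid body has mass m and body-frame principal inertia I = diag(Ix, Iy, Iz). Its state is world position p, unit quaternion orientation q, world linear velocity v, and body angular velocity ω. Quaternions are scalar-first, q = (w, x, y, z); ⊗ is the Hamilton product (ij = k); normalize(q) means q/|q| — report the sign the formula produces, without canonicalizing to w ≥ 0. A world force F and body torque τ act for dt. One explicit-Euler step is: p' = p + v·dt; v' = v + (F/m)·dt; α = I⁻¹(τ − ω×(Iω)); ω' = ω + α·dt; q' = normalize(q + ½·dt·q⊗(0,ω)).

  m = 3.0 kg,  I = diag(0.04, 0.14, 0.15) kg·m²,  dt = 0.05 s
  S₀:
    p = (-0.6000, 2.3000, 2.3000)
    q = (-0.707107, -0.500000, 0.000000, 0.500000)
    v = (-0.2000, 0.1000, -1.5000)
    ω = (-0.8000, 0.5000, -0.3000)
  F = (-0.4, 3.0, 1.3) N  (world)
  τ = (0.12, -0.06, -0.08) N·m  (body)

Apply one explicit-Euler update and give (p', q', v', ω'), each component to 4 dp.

p + v·dt = (-0.6100, 2.3050, 2.2250)
new velocity v' = (-0.2067, 0.1500, -1.4783)
(τ − ω×Iω)/I = (3.0375, -0.2400, -0.2667)
ω' = ω + α·dt = (-0.6481, 0.4880, -0.3133)
q⊗(0,ω) = (-0.2500000, 0.3156856, -0.9035535, -0.0378679)
q' = normalize(q + ½dt·q⊗(0,ω)) = (-0.7131, -0.4920, -0.0226, 0.4989)

p' = (-0.6100, 2.3050, 2.2250)
q' = (-0.7131, -0.4920, -0.0226, 0.4989)
v' = (-0.2067, 0.1500, -1.4783)
ω' = (-0.6481, 0.4880, -0.3133)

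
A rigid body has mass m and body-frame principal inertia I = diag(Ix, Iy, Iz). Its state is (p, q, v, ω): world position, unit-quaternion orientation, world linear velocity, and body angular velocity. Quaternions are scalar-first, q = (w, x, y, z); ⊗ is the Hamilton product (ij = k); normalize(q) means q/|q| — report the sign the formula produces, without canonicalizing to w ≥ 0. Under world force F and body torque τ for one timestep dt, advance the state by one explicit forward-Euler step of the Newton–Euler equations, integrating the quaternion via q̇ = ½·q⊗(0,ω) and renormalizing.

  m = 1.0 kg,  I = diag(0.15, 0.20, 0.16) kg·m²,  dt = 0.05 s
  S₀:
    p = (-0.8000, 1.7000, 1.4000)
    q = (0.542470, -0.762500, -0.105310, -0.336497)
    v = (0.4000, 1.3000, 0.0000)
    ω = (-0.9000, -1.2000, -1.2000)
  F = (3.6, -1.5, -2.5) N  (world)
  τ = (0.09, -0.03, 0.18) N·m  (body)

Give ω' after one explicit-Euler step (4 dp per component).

ω' = (-0.8508, -1.2048, -1.1606)

ω×(Iω) gyroscopic = (-0.0576, -0.0108, 0.0540)
α = I⁻¹(τ − ω×Iω) = (0.9840, -0.0960, 0.7875)
new body rate ω' = (-0.8508, -1.2048, -1.1606)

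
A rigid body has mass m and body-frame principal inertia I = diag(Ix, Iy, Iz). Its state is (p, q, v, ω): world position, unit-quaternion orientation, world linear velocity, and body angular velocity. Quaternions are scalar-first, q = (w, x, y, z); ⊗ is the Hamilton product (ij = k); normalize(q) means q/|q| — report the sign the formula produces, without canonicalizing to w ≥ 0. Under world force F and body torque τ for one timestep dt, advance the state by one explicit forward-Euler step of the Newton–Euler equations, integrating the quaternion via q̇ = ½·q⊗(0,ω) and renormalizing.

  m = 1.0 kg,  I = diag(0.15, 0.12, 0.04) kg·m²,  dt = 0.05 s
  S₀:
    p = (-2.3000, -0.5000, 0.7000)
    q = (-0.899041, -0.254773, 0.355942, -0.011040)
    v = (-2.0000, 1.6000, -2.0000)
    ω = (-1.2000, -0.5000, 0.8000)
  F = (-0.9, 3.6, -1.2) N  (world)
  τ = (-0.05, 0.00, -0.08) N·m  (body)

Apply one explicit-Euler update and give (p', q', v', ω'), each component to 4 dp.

ω×(Iω) gyroscopic = (0.0320, -0.1056, -0.0180)
α = I⁻¹(τ − ω×Iω) = (-0.5467, 0.8800, -1.5500)
new body rate ω' = (-1.2273, -0.4560, 0.7225)
2q̇ = q⊗(0,ω) = (-0.1189246, 1.3580828, 0.6665869, -0.1647159)
updated quaternion q' = (-0.9014, -0.2207, 0.3723, -0.0151)
linear accel F/m = (-0.9000, 3.6000, -1.2000)
p + v·dt = (-2.4000, -0.4200, 0.6000)
v' = v + a·dt = (-2.0450, 1.7800, -2.0600)

p' = (-2.4000, -0.4200, 0.6000)
q' = (-0.9014, -0.2207, 0.3723, -0.0151)
v' = (-2.0450, 1.7800, -2.0600)
ω' = (-1.2273, -0.4560, 0.7225)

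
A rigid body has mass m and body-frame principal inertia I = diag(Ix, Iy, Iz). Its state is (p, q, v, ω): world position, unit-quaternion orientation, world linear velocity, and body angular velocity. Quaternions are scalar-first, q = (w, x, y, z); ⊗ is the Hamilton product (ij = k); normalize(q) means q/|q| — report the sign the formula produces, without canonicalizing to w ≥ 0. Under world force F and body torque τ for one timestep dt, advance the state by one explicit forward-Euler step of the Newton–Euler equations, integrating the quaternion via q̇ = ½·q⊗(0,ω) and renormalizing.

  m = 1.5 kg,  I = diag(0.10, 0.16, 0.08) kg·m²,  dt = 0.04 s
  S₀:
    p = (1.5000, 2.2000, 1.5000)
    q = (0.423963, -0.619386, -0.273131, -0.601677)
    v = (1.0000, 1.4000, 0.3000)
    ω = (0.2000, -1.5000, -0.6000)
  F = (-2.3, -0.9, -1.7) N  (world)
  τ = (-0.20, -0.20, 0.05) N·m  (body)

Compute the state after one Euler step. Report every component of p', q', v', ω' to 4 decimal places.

p' = (1.5400, 2.2560, 1.5120)
q' = (0.4108, -0.6321, -0.2955, -0.5868)
v' = (0.9387, 1.3760, 0.2547)
ω' = (0.1488, -1.5494, -0.5660)

a = F/m = (-1.5333, -0.6000, -1.1333)
new position p' = (1.5400, 2.2560, 1.5120)
new velocity v' = (0.9387, 1.3760, 0.2547)
precession coupling ω×(Iω) = (-0.0720, -0.0024, -0.0180)
α = I⁻¹(τ − ω×Iω) = (-1.2800, -1.2350, 0.8500)
new body rate ω' = (0.1488, -1.5494, -0.5660)
q⊗(0,ω) = (-0.6468255, -0.6538443, -1.1279115, 0.7293274)
updated quaternion q' = (0.4108, -0.6321, -0.2955, -0.5868)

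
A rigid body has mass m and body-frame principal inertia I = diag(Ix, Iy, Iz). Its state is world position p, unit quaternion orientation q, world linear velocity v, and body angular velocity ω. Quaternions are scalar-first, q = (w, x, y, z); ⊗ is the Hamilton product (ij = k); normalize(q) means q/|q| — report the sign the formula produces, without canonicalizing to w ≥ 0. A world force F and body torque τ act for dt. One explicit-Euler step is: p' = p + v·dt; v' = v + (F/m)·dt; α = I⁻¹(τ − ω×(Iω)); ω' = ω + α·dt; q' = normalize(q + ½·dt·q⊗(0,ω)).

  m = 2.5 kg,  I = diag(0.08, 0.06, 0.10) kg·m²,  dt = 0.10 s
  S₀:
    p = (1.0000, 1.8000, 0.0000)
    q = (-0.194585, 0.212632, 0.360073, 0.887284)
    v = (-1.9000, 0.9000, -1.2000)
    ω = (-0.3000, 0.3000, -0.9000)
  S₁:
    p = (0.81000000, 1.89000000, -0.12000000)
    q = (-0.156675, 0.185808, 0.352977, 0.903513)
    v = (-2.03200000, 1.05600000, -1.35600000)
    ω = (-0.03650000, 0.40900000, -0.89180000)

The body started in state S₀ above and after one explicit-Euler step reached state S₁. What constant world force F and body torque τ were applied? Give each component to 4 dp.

F = (-3.3000, 3.9000, -3.9000)
τ = (0.2000, 0.0600, 0.0100)

v₁ − v₀ = (-0.13200000, 0.15600000, -0.15600000)
F = m·Δv/dt = (-3.3000, 3.9000, -3.9000)
rate change Δω = (0.26350000, 0.10900000, 0.00820000)
ω₀×(Iω₀) = (-0.0108, -0.0054, 0.0018)
applied torque τ = (0.2000, 0.0600, 0.0100)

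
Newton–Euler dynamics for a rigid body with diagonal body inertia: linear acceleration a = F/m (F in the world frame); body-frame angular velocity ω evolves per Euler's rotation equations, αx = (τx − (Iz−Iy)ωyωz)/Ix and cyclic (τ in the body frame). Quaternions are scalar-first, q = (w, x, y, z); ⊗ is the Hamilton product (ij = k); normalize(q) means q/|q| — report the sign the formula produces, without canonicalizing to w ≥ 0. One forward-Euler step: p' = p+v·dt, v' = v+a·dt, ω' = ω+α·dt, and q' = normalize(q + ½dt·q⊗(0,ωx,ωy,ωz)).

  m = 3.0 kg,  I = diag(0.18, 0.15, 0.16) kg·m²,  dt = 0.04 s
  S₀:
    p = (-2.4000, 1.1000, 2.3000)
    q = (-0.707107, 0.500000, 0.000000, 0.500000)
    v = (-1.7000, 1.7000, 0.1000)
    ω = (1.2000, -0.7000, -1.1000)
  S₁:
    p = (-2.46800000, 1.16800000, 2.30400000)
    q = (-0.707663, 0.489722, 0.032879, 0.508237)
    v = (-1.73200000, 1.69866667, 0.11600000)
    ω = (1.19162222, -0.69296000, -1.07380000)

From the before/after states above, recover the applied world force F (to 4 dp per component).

F = (-2.4000, -0.1000, 1.2000)

v₁ − v₀ = (-0.03200000, -0.00133333, 0.01600000)
m·(v₁−v₀)/dt = (-2.4000, -0.1000, 1.2000)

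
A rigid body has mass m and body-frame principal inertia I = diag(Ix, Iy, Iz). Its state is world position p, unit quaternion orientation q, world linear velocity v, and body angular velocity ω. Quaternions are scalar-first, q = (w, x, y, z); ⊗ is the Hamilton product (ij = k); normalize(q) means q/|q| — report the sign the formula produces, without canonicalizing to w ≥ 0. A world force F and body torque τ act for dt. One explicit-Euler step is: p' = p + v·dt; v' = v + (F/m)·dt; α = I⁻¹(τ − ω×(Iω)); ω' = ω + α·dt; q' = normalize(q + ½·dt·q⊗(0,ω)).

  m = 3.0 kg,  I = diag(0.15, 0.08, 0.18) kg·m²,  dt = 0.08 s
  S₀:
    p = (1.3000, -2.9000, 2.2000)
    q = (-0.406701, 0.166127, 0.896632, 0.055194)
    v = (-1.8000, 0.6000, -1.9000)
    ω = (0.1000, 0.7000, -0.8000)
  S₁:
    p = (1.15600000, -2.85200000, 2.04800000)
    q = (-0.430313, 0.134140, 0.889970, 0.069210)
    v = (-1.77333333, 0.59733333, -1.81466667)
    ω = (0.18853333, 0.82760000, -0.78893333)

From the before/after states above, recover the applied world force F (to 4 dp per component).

F = (1.0000, -0.1000, 3.2000)

v₁ − v₀ = (0.02666667, -0.00266667, 0.08533333)
applied force F = (1.0000, -0.1000, 3.2000)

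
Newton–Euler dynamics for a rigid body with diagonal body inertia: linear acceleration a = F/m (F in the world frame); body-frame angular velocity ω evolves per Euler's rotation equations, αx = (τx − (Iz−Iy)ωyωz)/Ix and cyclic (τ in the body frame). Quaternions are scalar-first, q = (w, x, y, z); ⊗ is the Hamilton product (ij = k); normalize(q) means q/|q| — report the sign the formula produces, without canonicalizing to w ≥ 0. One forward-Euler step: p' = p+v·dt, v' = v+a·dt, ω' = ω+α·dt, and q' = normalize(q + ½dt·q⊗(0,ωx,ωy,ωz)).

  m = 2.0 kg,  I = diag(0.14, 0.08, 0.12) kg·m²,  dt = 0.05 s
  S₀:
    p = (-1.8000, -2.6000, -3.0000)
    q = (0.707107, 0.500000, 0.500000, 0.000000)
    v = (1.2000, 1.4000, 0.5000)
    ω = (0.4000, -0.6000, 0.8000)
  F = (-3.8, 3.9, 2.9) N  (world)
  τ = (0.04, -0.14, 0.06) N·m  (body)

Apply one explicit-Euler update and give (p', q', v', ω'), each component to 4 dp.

p' = (-1.7400, -2.5300, -2.9750)
q' = (0.7093, 0.5169, 0.4792, 0.0016)
v' = (1.1050, 1.4975, 0.5725)
ω' = (0.4211, -0.6915, 0.8190)

linear accel F/m = (-1.9000, 1.9500, 1.4500)
p + v·dt = (-1.7400, -2.5300, -2.9750)
new velocity v' = (1.1050, 1.4975, 0.5725)
gyro term ω×Iω = (-0.0192, 0.0064, 0.0144)
(τ − ω×Iω)/I = (0.4229, -1.8300, 0.3800)
ω + α·dt = (0.4211, -0.6915, 0.8190)
2q̇ = q⊗(0,ω) = (0.1000000, 0.6828428, -0.8242642, 0.0656856)
updated quaternion q' = (0.7093, 0.5169, 0.4792, 0.0016)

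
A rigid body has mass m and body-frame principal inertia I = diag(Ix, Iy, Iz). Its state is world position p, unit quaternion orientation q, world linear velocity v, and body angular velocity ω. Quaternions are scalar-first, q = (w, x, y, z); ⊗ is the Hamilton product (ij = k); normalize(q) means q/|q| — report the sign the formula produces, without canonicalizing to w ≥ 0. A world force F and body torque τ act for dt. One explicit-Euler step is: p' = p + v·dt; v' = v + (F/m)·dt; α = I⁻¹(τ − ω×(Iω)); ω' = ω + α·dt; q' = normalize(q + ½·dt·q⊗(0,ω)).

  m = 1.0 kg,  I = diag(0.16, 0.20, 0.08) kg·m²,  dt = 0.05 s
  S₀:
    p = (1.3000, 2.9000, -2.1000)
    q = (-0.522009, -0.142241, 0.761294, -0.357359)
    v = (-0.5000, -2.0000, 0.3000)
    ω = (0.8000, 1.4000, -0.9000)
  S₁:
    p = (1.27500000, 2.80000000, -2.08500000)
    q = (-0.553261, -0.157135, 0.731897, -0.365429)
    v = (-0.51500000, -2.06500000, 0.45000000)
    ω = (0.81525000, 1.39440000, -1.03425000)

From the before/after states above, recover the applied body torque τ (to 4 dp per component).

τ = (0.2000, -0.0800, -0.1700)

rate change Δω = (0.01525000, -0.00560000, -0.13425000)
precession coupling = (0.1512, -0.0576, 0.0448)
τ = I·(Δω/dt) + ω₀×(Iω₀) = (0.2000, -0.0800, -0.1700)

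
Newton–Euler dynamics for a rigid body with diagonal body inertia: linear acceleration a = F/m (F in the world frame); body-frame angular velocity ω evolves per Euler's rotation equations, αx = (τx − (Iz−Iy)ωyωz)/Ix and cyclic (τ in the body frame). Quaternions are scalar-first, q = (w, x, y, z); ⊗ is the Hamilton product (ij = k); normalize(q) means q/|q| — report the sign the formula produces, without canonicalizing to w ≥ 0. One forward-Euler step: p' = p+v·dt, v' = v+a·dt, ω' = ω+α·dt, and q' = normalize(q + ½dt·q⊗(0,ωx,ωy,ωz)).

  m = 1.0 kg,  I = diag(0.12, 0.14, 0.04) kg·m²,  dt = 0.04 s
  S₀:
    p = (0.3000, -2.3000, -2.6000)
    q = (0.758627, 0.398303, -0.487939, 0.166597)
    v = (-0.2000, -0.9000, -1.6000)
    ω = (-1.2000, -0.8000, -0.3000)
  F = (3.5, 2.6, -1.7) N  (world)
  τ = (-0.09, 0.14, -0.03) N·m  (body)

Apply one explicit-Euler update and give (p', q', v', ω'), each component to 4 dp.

p' = (0.2920, -2.3360, -2.6640)
q' = (0.7610, 0.3855, -0.5015, 0.1439)
v' = (-0.0600, -0.7960, -1.6680)
ω' = (-1.2220, -0.7682, -0.3492)

ω×(Iω) gyroscopic = (-0.0240, 0.0288, 0.0192)
angular accel α = (-0.5500, 0.7943, -1.2300)
ω' = ω + α·dt = (-1.2220, -0.7682, -0.3492)
q⊗(0,ω) = (0.1375915, -0.6306931, -0.6873271, -1.1317573)
q' = normalize(q + ½dt·q⊗(0,ω)) = (0.7610, 0.3855, -0.5015, 0.1439)
new position p' = (0.2920, -2.3360, -2.6640)
v' = v + a·dt = (-0.0600, -0.7960, -1.6680)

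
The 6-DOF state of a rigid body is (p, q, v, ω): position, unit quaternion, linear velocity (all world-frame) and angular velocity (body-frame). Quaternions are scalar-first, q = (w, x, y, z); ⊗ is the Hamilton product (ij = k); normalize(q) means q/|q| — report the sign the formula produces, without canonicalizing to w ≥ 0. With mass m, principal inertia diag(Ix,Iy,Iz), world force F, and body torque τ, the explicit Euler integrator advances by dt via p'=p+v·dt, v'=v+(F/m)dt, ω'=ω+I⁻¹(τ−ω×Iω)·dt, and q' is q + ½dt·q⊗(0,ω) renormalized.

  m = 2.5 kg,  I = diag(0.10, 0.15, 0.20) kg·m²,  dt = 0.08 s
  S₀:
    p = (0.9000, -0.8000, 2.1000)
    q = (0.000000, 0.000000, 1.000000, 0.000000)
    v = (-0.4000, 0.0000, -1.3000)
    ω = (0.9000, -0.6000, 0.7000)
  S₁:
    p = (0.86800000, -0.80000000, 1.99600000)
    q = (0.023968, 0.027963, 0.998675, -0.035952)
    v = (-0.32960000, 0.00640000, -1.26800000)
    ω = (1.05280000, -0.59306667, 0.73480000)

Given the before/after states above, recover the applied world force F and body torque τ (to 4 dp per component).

F = (2.2000, 0.2000, 1.0000)
τ = (0.1700, -0.0500, 0.0600)

velocity change Δv = (0.07040000, 0.00640000, 0.03200000)
F = m·Δv/dt = (2.2000, 0.2000, 1.0000)
Δω = ω₁−ω₀ = (0.15280000, 0.00693333, 0.03480000)
gyro term ω₀×Iω₀ = (-0.0210, -0.0630, -0.0270)
τ = I·(Δω/dt) + ω₀×(Iω₀) = (0.1700, -0.0500, 0.0600)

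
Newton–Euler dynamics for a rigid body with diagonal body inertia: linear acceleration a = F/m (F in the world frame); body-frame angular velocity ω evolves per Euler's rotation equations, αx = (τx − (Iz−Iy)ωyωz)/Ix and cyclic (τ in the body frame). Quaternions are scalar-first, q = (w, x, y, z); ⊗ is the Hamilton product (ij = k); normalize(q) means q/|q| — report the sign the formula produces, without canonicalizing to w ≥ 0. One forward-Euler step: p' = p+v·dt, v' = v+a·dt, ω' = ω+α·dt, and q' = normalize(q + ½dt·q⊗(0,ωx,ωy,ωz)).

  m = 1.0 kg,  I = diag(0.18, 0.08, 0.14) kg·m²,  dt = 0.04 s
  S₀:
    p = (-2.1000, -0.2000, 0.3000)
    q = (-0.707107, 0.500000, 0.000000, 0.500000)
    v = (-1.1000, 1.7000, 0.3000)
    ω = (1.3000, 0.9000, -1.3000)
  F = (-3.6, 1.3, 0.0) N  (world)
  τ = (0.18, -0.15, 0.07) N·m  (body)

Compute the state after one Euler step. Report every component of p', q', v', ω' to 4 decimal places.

p' = (-2.1440, -0.1320, 0.3120)
q' = (-0.7065, 0.4722, 0.0133, 0.5269)
v' = (-1.2440, 1.7520, 0.3000)
ω' = (1.3556, 0.8588, -1.2466)

ω×(Iω) gyroscopic = (-0.0702, -0.0676, -0.1170)
α = I⁻¹(τ − ω×Iω) = (1.3900, -1.0300, 1.3357)
ω + α·dt = (1.3556, 0.8588, -1.2466)
q⊗(0,ω) = (0.0000000, -1.3692391, 0.6636037, 1.3692391)
q' = normalize(q + ½dt·q⊗(0,ω)) = (-0.7065, 0.4722, 0.0133, 0.5269)
p + v·dt = (-2.1440, -0.1320, 0.3120)
v + (F/m)dt = (-1.2440, 1.7520, 0.3000)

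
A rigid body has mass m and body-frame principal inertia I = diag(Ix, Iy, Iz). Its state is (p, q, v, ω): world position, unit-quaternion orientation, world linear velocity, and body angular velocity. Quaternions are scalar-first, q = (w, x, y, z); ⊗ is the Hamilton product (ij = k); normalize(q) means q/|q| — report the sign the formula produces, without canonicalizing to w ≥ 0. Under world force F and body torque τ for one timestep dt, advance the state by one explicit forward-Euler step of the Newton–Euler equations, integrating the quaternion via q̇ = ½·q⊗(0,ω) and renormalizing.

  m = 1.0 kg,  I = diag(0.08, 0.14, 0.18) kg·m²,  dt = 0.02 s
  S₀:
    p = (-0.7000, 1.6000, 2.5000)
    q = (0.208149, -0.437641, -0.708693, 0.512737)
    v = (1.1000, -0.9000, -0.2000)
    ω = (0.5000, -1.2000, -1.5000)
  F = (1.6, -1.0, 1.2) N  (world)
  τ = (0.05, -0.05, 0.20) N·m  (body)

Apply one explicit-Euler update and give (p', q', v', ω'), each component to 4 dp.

linear accel F/m = (1.6000, -1.0000, 1.2000)
p' = p + v·dt = (-0.6780, 1.5820, 2.4960)
v' = v + a·dt = (1.1320, -0.9200, -0.1760)
(τ − ω×Iω)/I = (-0.2750, -0.8929, 1.3111)
new body rate ω' = (0.4945, -1.2179, -1.4738)
Hamilton product q⊗(0,ω) = (0.1374944, 1.7823984, -0.6498718, 0.5672922)
q + ½dt·q⊗(0,ω), renormalized = (0.2095, -0.4197, -0.7151, 0.5183)

p' = (-0.6780, 1.5820, 2.4960)
q' = (0.2095, -0.4197, -0.7151, 0.5183)
v' = (1.1320, -0.9200, -0.1760)
ω' = (0.4945, -1.2179, -1.4738)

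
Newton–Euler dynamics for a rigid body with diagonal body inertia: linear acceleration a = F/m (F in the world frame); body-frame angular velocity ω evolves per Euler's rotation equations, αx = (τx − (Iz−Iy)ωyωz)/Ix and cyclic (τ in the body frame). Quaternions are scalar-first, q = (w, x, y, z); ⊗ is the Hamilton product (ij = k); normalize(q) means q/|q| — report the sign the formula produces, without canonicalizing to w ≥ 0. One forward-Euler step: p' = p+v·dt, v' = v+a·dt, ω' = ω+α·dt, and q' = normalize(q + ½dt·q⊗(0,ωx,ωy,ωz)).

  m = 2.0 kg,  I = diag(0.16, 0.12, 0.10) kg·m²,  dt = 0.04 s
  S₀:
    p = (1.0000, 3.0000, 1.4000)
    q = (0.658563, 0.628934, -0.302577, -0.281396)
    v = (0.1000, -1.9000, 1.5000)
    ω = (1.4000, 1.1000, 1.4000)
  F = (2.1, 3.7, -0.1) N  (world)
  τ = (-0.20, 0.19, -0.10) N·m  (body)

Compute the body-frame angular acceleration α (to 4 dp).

α = (-1.0575, 0.6033, -0.3840)

ω×(Iω) gyroscopic = (-0.0308, 0.1176, -0.0616)
(τ − ω×Iω)/I = (-1.0575, 0.6033, -0.3840)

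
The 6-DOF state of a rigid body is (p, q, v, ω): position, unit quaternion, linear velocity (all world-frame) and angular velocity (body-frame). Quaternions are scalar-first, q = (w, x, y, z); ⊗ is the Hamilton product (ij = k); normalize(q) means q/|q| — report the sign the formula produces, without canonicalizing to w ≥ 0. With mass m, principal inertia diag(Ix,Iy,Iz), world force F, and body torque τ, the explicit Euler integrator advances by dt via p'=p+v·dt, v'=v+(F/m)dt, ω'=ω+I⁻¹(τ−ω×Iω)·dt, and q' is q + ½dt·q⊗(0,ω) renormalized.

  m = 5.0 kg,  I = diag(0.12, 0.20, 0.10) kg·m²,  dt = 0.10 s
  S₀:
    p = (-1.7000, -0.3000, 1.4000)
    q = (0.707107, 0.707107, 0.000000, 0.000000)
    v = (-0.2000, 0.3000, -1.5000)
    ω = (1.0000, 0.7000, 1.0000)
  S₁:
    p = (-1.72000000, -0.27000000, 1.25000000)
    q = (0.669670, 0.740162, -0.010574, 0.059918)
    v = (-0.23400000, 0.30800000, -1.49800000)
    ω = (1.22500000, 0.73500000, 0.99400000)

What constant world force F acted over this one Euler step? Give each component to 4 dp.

F = (-1.7000, 0.4000, 0.1000)

v₁ − v₀ = (-0.03400000, 0.00800000, 0.00200000)
F = m·Δv/dt = (-1.7000, 0.4000, 0.1000)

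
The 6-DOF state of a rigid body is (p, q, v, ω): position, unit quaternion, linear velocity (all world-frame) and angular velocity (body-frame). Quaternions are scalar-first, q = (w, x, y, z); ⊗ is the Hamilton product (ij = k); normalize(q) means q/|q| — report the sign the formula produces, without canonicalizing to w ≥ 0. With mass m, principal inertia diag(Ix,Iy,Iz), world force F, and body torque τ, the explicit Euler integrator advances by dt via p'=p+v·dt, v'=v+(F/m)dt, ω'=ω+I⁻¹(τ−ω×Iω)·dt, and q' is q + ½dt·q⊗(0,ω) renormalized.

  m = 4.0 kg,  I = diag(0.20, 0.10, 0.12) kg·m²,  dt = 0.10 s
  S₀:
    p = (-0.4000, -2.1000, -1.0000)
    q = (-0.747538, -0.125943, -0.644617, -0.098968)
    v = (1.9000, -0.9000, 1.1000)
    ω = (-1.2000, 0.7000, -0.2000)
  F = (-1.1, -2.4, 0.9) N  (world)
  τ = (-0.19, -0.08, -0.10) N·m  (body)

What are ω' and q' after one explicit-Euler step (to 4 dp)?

ω' = (-1.2936, 0.6008, -0.3533)
q' = (-0.7317, -0.0710, -0.6645, -0.1342)

precession coupling ω×(Iω) = (-0.0028, 0.0192, 0.0840)
α = I⁻¹(τ − ω×Iω) = (-0.9360, -0.9920, -1.5333)
ω' = ω + α·dt = (-1.2936, 0.6008, -0.3533)
2q̇ = q⊗(0,ω) = (0.2803067, 1.0952466, -0.4297036, -0.7121929)
q + ½dt·q⊗(0,ω), renormalized = (-0.7317, -0.0710, -0.6645, -0.1342)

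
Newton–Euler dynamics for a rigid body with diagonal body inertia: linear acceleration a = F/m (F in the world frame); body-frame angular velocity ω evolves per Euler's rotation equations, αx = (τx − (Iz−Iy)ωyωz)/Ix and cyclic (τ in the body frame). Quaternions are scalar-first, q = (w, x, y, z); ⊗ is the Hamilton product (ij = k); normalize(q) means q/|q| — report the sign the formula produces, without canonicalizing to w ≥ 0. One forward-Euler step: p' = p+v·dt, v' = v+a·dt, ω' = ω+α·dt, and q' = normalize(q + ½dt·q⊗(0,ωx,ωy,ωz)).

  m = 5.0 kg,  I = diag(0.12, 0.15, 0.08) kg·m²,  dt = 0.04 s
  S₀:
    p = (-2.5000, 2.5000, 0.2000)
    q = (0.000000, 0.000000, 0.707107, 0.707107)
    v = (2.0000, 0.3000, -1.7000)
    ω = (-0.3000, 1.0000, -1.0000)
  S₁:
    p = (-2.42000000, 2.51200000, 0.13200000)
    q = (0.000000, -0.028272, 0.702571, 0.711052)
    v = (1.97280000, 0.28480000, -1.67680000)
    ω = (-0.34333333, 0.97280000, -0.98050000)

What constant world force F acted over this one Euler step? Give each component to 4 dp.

velocity change Δv = (-0.02720000, -0.01520000, 0.02320000)
F = m·Δv/dt = (-3.4000, -1.9000, 2.9000)

F = (-3.4000, -1.9000, 2.9000)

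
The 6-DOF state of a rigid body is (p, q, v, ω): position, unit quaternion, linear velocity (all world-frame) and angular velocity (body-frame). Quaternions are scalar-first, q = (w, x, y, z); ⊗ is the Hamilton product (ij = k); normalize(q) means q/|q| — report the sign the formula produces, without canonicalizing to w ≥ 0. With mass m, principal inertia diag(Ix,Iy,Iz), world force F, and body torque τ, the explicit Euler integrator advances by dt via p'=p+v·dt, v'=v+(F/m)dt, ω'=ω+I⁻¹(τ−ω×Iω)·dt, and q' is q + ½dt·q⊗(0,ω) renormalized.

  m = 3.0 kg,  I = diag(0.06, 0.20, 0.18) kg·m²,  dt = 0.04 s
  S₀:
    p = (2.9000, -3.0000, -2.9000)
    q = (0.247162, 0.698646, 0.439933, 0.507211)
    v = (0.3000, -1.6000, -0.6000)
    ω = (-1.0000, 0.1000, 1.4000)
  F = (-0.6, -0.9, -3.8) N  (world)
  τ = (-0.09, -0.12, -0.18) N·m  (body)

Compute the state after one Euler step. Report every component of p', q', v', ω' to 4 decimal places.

linear accel F/m = (-0.2000, -0.3000, -1.2667)
new position p' = (2.9120, -3.0640, -2.9240)
new velocity v' = (0.2920, -1.6120, -0.6507)
angular accel α = (-1.4533, -1.4400, -0.9222)
ω + α·dt = (-1.0581, 0.0424, 1.3631)
2q̇ = q⊗(0,ω) = (-0.0554427, 0.3180231, -1.4605992, 0.8558244)
q + ½dt·q⊗(0,ω), renormalized = (0.2459, 0.7046, 0.4105, 0.5240)

p' = (2.9120, -3.0640, -2.9240)
q' = (0.2459, 0.7046, 0.4105, 0.5240)
v' = (0.2920, -1.6120, -0.6507)
ω' = (-1.0581, 0.0424, 1.3631)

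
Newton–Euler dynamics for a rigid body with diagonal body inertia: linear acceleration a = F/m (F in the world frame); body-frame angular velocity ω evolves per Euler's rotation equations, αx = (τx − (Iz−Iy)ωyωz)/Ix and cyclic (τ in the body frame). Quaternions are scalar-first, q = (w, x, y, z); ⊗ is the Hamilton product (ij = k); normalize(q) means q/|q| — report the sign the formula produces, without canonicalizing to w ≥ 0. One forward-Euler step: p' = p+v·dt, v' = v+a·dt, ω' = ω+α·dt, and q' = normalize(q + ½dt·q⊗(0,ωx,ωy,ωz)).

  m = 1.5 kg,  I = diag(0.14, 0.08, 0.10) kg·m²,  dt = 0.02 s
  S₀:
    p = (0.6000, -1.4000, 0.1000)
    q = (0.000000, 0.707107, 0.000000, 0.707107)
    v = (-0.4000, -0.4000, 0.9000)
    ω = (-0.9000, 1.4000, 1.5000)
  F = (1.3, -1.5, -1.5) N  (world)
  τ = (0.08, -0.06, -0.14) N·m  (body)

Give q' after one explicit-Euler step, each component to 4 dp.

q' = (-0.0042, 0.6970, -0.0170, 0.7168)

q⊗(0,ω) = (-0.4242642, -0.9899498, -1.6970568, 0.9899498)
q' = normalize(q + ½dt·q⊗(0,ω)) = (-0.0042, 0.6970, -0.0170, 0.7168)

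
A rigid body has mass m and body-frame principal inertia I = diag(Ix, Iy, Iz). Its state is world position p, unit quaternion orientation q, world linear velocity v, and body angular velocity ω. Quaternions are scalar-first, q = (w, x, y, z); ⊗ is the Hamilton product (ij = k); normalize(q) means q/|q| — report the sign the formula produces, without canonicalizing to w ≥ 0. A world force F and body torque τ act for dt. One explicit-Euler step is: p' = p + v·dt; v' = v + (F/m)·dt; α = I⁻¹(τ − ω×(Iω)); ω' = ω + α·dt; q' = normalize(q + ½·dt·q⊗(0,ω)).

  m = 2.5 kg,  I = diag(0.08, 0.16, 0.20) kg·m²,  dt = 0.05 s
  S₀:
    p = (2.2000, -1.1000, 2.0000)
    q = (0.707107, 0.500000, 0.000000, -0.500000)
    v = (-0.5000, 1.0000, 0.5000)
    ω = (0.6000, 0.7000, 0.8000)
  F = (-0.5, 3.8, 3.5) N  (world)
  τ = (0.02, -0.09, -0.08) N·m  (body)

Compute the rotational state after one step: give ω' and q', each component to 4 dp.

(τ − ω×Iω)/I = (-0.0300, -0.2025, -0.5680)
ω + α·dt = (0.5985, 0.6899, 0.7716)
q⊗(0,ω) = (0.1000000, 0.7742642, -0.2050251, 0.9156856)
q' = normalize(q + ½dt·q⊗(0,ω)) = (0.7093, 0.5191, -0.0051, -0.4769)

ω' = (0.5985, 0.6899, 0.7716)
q' = (0.7093, 0.5191, -0.0051, -0.4769)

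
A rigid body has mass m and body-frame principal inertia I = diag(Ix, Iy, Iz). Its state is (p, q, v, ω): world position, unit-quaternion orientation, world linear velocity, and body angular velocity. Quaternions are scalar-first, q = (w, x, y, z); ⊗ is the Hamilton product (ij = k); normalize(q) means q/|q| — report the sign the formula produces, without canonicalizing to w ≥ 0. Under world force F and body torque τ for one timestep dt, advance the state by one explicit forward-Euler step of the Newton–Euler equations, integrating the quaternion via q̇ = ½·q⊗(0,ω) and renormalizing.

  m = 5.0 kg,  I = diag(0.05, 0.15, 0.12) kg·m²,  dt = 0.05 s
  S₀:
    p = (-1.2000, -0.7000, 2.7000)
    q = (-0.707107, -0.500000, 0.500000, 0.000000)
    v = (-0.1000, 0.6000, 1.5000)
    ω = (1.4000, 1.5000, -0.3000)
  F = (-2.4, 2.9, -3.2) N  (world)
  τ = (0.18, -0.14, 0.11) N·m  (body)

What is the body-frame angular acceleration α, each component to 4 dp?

α = (3.3300, -1.1293, -0.8333)

ω×(Iω) gyroscopic = (0.0135, 0.0294, 0.2100)
(τ − ω×Iω)/I = (3.3300, -1.1293, -0.8333)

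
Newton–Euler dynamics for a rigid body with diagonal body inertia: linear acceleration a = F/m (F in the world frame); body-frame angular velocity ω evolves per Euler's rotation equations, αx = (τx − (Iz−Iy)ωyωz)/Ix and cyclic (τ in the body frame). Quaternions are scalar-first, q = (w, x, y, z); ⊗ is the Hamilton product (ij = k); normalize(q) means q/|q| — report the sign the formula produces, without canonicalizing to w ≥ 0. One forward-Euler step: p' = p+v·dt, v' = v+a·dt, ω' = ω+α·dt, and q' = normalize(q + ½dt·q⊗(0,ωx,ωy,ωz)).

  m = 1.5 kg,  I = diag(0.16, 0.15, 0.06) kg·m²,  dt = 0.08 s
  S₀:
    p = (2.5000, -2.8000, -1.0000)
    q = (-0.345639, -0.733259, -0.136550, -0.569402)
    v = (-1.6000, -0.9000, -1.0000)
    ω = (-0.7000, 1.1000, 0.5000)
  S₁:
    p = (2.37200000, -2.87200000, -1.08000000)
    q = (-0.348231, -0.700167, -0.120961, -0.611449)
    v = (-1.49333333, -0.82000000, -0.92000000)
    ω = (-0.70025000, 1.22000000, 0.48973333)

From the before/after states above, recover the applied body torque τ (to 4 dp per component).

Δω = ω₁−ω₀ = (-0.00025000, 0.12000000, -0.01026667)
gyro term ω₀×Iω₀ = (-0.0495, -0.0350, 0.0077)
applied torque τ = (-0.0500, 0.1900, 0.0000)

τ = (-0.0500, 0.1900, 0.0000)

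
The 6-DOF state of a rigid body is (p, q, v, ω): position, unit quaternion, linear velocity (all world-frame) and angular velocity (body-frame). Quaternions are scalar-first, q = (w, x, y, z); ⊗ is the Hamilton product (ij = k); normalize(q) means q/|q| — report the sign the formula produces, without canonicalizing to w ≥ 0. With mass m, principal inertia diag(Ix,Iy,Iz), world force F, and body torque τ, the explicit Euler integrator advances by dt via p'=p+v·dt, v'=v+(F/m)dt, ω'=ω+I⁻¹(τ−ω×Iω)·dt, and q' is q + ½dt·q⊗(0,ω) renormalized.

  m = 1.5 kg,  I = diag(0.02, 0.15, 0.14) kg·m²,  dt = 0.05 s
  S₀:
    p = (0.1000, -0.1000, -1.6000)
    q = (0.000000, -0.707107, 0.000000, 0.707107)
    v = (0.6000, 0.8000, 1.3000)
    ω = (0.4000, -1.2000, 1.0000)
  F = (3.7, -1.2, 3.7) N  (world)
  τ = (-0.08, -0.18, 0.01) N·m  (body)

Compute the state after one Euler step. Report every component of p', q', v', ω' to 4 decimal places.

p' = (0.1300, -0.0600, -1.5350)
q' = (-0.0106, -0.6853, 0.0247, 0.7277)
v' = (0.7233, 0.7600, 1.4233)
ω' = (0.1700, -1.2440, 1.0259)

(τ − ω×Iω)/I = (-4.6000, -0.8800, 0.5171)
ω' = ω + α·dt = (0.1700, -1.2440, 1.0259)
2q̇ = q⊗(0,ω) = (-0.4242642, 0.8485284, 0.9899498, 0.8485284)
q' = normalize(q + ½dt·q⊗(0,ω)) = (-0.0106, -0.6853, 0.0247, 0.7277)
a = (2.4667, -0.8000, 2.4667)
new position p' = (0.1300, -0.0600, -1.5350)
v' = v + a·dt = (0.7233, 0.7600, 1.4233)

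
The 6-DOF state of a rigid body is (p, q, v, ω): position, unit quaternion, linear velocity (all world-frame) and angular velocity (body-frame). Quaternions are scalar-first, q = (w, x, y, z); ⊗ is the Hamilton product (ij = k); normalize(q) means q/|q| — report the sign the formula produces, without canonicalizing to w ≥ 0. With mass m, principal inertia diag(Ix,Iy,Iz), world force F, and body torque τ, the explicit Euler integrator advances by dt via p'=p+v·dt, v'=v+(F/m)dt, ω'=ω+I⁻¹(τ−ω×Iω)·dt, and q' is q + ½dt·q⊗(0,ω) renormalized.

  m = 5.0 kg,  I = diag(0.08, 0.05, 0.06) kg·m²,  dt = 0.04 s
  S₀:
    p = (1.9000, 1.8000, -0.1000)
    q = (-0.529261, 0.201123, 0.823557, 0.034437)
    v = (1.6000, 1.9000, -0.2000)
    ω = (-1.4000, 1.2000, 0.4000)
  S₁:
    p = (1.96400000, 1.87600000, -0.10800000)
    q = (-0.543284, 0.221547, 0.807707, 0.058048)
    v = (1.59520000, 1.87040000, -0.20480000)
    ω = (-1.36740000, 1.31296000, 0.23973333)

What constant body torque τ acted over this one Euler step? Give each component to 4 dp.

ω₁ − ω₀ = (0.03260000, 0.11296000, -0.16026667)
gyro term ω₀×Iω₀ = (0.0048, -0.0112, 0.0504)
applied torque τ = (0.0700, 0.1300, -0.1900)

τ = (0.0700, 0.1300, -0.1900)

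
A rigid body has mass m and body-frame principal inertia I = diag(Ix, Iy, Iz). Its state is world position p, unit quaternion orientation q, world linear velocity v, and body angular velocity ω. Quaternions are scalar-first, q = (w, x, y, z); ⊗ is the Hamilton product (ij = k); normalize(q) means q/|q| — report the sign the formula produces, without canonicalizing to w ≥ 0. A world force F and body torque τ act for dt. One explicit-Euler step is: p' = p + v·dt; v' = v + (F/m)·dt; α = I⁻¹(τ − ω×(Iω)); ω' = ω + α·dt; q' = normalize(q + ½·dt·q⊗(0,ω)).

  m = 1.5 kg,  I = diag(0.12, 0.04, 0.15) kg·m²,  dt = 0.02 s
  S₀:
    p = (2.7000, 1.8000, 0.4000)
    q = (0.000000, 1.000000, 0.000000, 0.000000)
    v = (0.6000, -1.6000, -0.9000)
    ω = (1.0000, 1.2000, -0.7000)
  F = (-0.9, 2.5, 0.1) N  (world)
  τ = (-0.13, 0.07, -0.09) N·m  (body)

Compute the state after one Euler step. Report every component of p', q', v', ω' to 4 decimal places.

p' = (2.7120, 1.7680, 0.3820)
q' = (-0.0100, 0.9999, 0.0070, 0.0120)
v' = (0.5880, -1.5667, -0.8987)
ω' = (0.9937, 1.2245, -0.6992)

precession coupling ω×(Iω) = (-0.0924, 0.0210, -0.0960)
α = I⁻¹(τ − ω×Iω) = (-0.3133, 1.2250, 0.0400)
new body rate ω' = (0.9937, 1.2245, -0.6992)
Hamilton product q⊗(0,ω) = (-1.0000000, 0.0000000, 0.7000000, 1.2000000)
updated quaternion q' = (-0.0100, 0.9999, 0.0070, 0.0120)
p + v·dt = (2.7120, 1.7680, 0.3820)
v' = v + a·dt = (0.5880, -1.5667, -0.8987)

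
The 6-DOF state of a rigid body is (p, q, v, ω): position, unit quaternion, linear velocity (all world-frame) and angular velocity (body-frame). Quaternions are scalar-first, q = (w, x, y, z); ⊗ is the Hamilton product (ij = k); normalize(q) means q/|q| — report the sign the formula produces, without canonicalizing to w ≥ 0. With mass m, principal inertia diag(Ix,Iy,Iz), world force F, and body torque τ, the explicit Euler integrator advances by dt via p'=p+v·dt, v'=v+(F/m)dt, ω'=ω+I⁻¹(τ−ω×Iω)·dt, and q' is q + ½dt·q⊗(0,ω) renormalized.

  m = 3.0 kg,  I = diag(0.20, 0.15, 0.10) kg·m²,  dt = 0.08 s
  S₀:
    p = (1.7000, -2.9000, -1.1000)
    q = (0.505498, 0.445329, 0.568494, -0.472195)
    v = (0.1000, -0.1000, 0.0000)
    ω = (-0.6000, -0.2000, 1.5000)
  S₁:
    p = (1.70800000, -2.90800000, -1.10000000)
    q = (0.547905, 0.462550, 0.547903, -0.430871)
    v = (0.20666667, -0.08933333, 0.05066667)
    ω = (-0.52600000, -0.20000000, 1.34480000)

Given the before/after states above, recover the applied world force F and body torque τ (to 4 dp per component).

F = (4.0000, 0.4000, 1.9000)
τ = (0.2000, -0.0900, -0.2000)

v₁ − v₀ = (0.10666667, 0.01066667, 0.05066667)
F = m·Δv/dt = (4.0000, 0.4000, 1.9000)
Δω = ω₁−ω₀ = (0.07400000, 0.00000000, -0.15520000)
gyro term ω₀×Iω₀ = (0.0150, -0.0900, -0.0060)
I·α + gyro = (0.2000, -0.0900, -0.2000)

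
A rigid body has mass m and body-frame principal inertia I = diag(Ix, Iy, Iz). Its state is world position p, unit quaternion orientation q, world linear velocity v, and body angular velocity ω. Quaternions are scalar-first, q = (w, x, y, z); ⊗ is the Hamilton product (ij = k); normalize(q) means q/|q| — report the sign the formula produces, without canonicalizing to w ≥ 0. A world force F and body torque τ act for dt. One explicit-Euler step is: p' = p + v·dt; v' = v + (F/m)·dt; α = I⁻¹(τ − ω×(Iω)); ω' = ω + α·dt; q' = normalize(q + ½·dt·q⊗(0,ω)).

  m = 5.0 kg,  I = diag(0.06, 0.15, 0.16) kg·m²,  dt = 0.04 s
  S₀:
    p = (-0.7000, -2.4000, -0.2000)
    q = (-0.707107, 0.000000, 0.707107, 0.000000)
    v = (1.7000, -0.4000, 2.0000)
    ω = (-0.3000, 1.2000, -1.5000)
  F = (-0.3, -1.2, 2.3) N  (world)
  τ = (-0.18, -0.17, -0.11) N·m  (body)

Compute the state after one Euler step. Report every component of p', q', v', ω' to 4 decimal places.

angular accel α = (-2.7000, -0.8333, -0.4850)
ω + α·dt = (-0.4080, 1.1667, -1.5194)
Hamilton product q⊗(0,ω) = (-0.8485284, -0.8485284, -0.8485284, 1.2727926)
q' = normalize(q + ½dt·q⊗(0,ω)) = (-0.7235, -0.0170, 0.6896, 0.0254)
linear accel F/m = (-0.0600, -0.2400, 0.4600)
p' = p + v·dt = (-0.6320, -2.4160, -0.1200)
new velocity v' = (1.6976, -0.4096, 2.0184)

p' = (-0.6320, -2.4160, -0.1200)
q' = (-0.7235, -0.0170, 0.6896, 0.0254)
v' = (1.6976, -0.4096, 2.0184)
ω' = (-0.4080, 1.1667, -1.5194)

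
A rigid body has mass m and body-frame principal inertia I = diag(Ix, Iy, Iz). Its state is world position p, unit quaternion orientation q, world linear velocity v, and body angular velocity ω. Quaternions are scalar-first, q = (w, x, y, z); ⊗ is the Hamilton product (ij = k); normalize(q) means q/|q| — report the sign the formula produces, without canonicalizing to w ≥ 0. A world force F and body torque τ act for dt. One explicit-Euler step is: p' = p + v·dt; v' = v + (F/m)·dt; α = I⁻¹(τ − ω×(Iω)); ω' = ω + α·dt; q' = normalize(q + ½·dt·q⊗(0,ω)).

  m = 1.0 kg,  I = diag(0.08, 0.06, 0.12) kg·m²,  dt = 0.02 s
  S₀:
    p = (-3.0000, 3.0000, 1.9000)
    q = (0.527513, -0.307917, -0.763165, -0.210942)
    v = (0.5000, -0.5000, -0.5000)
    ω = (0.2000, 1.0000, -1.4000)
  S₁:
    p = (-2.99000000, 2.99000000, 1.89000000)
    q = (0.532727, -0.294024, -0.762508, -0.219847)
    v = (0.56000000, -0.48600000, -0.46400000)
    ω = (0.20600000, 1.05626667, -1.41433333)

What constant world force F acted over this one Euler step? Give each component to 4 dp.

F = (3.0000, 0.7000, 1.8000)

Δv = v₁−v₀ = (0.06000000, 0.01400000, 0.03600000)
m·(v₁−v₀)/dt = (3.0000, 0.7000, 1.8000)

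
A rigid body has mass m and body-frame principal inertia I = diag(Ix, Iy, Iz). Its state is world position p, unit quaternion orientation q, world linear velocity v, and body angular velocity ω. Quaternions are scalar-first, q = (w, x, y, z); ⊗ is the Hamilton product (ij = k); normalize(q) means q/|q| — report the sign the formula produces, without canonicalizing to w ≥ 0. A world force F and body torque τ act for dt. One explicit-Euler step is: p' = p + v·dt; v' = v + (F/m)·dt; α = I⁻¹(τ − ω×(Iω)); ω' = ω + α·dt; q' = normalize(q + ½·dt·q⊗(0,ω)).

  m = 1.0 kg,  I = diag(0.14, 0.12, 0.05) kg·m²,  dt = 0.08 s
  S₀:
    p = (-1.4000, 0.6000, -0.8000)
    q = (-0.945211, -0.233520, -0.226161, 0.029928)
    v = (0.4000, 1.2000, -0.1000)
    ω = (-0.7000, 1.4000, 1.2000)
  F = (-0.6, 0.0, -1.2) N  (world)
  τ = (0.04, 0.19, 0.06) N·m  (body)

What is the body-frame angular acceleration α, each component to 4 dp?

α = (1.1257, 2.2133, 0.8080)

gyro term ω×Iω = (-0.1176, -0.0756, 0.0196)
α = I⁻¹(τ − ω×Iω) = (1.1257, 2.2133, 0.8080)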